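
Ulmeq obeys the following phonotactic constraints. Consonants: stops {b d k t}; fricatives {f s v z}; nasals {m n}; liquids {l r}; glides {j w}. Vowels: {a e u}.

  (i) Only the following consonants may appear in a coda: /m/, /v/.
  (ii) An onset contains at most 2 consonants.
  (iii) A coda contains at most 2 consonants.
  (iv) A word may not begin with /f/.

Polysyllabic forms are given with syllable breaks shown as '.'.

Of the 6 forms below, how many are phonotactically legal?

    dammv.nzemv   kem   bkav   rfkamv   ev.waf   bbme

dammv.nzemv — violates constraint (iii): syllable 1 coda /mmv/ has 3 consonants (> 2) → phonotactically illegal
kem — σ1 onset /k/, coda /m/ ok → phonotactically legal
bkav — σ1 onset /bk/ (2C), coda /v/ ok → phonotactically legal
rfkamv — violates constraint (ii): syllable 1 onset /rfk/ has 3 consonants (> 2) → phonotactically illegal
ev.waf — violates constraint (i): syllable 2 coda contains /f/, which is not a licensed coda consonant → phonotactically illegal
bbme — violates constraint (ii): syllable 1 onset /bbm/ has 3 consonants (> 2) → phonotactically illegal
Phonotactically legal: kem, bkav → 2.

2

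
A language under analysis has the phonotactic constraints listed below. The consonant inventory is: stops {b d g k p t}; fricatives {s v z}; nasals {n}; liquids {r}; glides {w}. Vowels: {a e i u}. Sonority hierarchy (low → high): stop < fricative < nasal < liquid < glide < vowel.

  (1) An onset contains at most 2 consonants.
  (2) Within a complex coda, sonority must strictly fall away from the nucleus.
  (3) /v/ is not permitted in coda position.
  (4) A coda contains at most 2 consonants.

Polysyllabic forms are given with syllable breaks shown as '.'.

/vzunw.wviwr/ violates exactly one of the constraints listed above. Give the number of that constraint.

/vzunw.wviwr/: syllable 1 coda /nw/: /n/ (nasal, 3) → /w/ (glide, 5) does not fall.
This is a violation of constraint 2: "Within a complex coda, sonority must strictly fall away from the nucleus."
The remaining constraints (1, 3, 4) are satisfied.

2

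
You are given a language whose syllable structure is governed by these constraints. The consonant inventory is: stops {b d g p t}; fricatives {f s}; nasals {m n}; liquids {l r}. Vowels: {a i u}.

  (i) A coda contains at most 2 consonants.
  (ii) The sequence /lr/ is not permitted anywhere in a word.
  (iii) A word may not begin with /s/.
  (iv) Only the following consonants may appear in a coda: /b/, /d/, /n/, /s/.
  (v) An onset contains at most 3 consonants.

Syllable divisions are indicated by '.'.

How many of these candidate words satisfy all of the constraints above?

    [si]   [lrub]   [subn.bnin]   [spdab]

[si] — violates constraint (iii): word begins with /s/ → phonotactically illegal
[lrub] — violates constraint (ii): contains banned sequence /lr/ → phonotactically illegal
[subn.bnin] — violates constraint (iii): word begins with /s/ → phonotactically illegal
[spdab] — violates constraint (iii): word begins with /s/ → phonotactically illegal
No form is phonotactically legal → 0.

0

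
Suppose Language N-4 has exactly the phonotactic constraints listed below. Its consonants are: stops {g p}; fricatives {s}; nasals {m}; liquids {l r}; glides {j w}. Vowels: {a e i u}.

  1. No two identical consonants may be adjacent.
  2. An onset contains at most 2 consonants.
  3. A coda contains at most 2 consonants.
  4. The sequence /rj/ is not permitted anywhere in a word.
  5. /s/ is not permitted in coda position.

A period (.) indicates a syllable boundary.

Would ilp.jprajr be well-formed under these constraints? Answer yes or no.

no

ilp.jprajr — violates constraint 2: syllable 2 onset /jpr/ has 3 consonants (> 2) → ill-formed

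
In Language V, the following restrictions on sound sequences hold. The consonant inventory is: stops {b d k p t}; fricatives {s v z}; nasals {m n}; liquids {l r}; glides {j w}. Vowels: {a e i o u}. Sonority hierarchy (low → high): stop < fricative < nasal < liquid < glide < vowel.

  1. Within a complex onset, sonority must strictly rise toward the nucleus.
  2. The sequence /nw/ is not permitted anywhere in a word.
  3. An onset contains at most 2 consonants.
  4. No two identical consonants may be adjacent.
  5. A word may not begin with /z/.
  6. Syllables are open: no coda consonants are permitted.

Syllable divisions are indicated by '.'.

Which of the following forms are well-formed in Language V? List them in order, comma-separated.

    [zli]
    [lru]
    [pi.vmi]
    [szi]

[pi.vmi]

[zli] — violates constraint 5: word begins with /z/ → ill-formed
[lru] — violates constraint 1: syllable 1 onset /lr/: /l/ (liquid, 4) → /r/ (liquid, 4) does not rise → ill-formed
[pi.vmi] — σ1 onset /p/, coda /∅/ ok; σ2 onset /vm/ (2→3 rises), coda /∅/ ok → well-formed
[szi] — violates constraint 1: syllable 1 onset /sz/: /s/ (fricative, 2) → /z/ (fricative, 2) does not rise → ill-formed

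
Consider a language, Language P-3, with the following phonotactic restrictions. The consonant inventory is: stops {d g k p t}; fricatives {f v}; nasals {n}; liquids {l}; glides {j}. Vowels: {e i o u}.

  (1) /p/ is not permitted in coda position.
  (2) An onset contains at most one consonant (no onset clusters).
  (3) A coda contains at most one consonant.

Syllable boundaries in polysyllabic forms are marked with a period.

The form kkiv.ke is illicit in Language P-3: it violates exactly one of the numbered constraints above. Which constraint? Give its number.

2

kkiv.ke: syllable 1 onset /kk/ has 2 consonants (> 1).
This is a violation of constraint 2: "An onset contains at most one consonant (no onset clusters)."
The remaining constraints (1, 3) are satisfied.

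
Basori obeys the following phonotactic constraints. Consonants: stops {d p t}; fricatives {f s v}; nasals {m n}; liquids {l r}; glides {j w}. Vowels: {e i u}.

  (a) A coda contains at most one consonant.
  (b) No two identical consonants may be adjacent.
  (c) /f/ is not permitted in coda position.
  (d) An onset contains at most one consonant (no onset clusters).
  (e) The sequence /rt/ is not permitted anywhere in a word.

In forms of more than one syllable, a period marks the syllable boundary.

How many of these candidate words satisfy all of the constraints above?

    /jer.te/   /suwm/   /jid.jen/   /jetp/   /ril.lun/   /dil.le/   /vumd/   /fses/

1

/jer.te/ — violates constraint (e): contains banned sequence /rt/ → ill-formed
/suwm/ — violates constraint (a): syllable 1 coda /wm/ has 2 consonants (> 1) → ill-formed
/jid.jen/ — σ1 onset /j/, coda /d/ ok; σ2 onset /j/, coda /n/ ok → well-formed
/jetp/ — violates constraint (a): syllable 1 coda /tp/ has 2 consonants (> 1) → ill-formed
/ril.lun/ — violates constraint (b): adjacent identical consonants /ll/ → ill-formed
/dil.le/ — violates constraint (b): adjacent identical consonants /ll/ → ill-formed
/vumd/ — violates constraint (a): syllable 1 coda /md/ has 2 consonants (> 1) → ill-formed
/fses/ — violates constraint (d): syllable 1 onset /fs/ has 2 consonants (> 1) → ill-formed
Well-formed: /jid.jen/ → 1.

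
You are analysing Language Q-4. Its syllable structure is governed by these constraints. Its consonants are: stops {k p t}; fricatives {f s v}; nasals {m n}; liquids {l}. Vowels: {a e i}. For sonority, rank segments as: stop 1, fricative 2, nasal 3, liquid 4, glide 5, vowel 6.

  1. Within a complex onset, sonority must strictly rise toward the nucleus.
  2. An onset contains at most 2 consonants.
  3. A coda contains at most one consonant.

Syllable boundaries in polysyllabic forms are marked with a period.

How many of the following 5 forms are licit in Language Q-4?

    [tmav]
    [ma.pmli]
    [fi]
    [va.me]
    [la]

[tmav] — σ1 onset /tm/ (1→3 rises), coda /v/ ok → licit
[ma.pmli] — violates constraint 2: syllable 2 onset /pml/ has 3 consonants (> 2) → illicit
[fi] — σ1 onset /f/, coda /∅/ ok → licit
[va.me] — σ1 onset /v/, coda /∅/ ok; σ2 onset /m/, coda /∅/ ok → licit
[la] — σ1 onset /l/, coda /∅/ ok → licit
Licit: [tmav], [fi], [va.me], [la] → 4.

4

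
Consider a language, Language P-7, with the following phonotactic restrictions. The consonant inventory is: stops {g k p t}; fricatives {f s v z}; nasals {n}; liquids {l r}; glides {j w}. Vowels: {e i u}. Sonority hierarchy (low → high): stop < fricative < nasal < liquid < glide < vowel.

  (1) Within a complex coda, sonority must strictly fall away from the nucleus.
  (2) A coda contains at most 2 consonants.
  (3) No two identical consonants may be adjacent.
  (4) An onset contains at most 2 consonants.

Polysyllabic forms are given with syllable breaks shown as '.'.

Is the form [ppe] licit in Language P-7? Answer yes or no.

no

[ppe] — violates constraint 3: adjacent identical consonants /pp/ → illicit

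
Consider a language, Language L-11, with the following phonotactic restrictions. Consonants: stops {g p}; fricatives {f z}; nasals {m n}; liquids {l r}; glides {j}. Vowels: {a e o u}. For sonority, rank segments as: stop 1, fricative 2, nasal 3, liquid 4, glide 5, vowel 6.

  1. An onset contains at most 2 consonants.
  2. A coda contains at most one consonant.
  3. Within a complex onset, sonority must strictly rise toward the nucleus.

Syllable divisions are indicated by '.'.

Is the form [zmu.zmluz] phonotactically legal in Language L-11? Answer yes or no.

no

[zmu.zmluz] — violates constraint 1: syllable 2 onset /zml/ has 3 consonants (> 2) → phonotactically illegal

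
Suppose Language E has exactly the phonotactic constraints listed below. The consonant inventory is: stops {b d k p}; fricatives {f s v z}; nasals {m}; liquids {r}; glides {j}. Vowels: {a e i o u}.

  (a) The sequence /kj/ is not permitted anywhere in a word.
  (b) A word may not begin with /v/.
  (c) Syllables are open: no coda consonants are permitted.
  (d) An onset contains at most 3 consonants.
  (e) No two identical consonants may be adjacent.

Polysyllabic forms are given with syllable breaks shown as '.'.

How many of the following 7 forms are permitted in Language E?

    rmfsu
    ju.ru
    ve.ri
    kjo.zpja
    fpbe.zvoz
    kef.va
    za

rmfsu — violates constraint (d): syllable 1 onset /rmfs/ has 4 consonants (> 3) → not permitted
ju.ru — σ1 onset /j/, coda /∅/ ok; σ2 onset /r/, coda /∅/ ok → permitted
ve.ri — violates constraint (b): word begins with /v/ → not permitted
kjo.zpja — violates constraint (a): contains banned sequence /kj/ → not permitted
fpbe.zvoz — violates constraint (c): syllable 2 coda /z/ has 1 consonant (> 0) → not permitted
kef.va — violates constraint (c): syllable 1 coda /f/ has 1 consonant (> 0) → not permitted
za — σ1 onset /z/, coda /∅/ ok → permitted
Permitted: ju.ru, za → 2.

2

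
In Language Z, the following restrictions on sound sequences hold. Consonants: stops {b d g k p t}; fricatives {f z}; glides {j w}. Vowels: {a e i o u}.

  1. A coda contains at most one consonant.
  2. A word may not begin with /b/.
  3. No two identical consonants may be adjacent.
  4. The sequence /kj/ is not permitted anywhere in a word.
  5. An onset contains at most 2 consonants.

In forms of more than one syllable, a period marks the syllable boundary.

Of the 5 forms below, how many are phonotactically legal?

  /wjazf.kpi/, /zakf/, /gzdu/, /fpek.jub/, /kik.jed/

0

/wjazf.kpi/ — violates constraint 1: syllable 1 coda /zf/ has 2 consonants (> 1) → phonotactically illegal
/zakf/ — violates constraint 1: syllable 1 coda /kf/ has 2 consonants (> 1) → phonotactically illegal
/gzdu/ — violates constraint 5: syllable 1 onset /gzd/ has 3 consonants (> 2) → phonotactically illegal
/fpek.jub/ — violates constraint 4: contains banned sequence /kj/ → phonotactically illegal
/kik.jed/ — violates constraint 4: contains banned sequence /kj/ → phonotactically illegal
No form is phonotactically legal → 0.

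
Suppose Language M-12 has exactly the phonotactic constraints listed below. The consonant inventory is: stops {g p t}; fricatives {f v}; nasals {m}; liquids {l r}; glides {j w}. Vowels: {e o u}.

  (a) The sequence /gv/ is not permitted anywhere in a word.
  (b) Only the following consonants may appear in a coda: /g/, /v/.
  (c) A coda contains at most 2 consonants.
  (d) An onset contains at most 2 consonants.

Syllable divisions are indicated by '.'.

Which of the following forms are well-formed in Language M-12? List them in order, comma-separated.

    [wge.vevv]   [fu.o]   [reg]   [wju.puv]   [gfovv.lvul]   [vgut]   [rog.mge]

[wge.vevv] — σ1 onset /wg/ (2C), coda /∅/ ok; σ2 onset /v/, coda /vv/ (2C) ok → well-formed
[fu.o] — σ1 onset /f/, coda /∅/ ok; σ2 onset /∅/, coda /∅/ ok → well-formed
[reg] — σ1 onset /r/, coda /g/ ok → well-formed
[wju.puv] — σ1 onset /wj/ (2C), coda /∅/ ok; σ2 onset /p/, coda /v/ ok → well-formed
[gfovv.lvul] — violates constraint (b): syllable 2 coda contains /l/, which is not a licensed coda consonant → ill-formed
[vgut] — violates constraint (b): syllable 1 coda contains /t/, which is not a licensed coda consonant → ill-formed
[rog.mge] — σ1 onset /r/, coda /g/ ok; σ2 onset /mg/ (2C), coda /∅/ ok → well-formed

[wge.vevv], [fu.o], [reg], [wju.puv], [rog.mge]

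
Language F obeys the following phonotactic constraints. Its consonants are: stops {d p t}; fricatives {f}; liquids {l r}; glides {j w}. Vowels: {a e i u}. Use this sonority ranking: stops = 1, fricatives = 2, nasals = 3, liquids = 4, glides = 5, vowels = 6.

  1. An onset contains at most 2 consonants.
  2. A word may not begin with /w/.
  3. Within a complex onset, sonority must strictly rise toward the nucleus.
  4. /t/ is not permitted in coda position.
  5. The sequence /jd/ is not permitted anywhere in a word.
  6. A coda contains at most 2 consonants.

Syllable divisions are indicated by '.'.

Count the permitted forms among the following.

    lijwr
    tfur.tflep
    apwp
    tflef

lijwr — violates constraint 6: syllable 1 coda /jwr/ has 3 consonants (> 2) → not permitted
tfur.tflep — violates constraint 1: syllable 2 onset /tfl/ has 3 consonants (> 2) → not permitted
apwp — violates constraint 6: syllable 1 coda /pwp/ has 3 consonants (> 2) → not permitted
tflef — violates constraint 1: syllable 1 onset /tfl/ has 3 consonants (> 2) → not permitted
No form is permitted → 0.

0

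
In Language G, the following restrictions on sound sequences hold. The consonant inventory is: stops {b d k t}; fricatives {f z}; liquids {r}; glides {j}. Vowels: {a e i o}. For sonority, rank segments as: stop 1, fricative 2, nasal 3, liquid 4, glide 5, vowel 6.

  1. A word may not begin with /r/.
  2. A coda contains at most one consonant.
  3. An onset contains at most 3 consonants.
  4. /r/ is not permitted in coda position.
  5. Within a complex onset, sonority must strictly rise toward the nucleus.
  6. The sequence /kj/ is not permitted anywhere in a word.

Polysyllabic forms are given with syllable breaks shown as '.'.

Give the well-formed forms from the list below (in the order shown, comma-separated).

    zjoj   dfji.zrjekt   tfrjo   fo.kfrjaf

zjoj

zjoj — σ1 onset /zj/ (2→5 rises), coda /j/ ok → well-formed
dfji.zrjekt — violates constraint 2: syllable 2 coda /kt/ has 2 consonants (> 1) → ill-formed
tfrjo — violates constraint 3: syllable 1 onset /tfrj/ has 4 consonants (> 3) → ill-formed
fo.kfrjaf — violates constraint 3: syllable 2 onset /kfrj/ has 4 consonants (> 3) → ill-formed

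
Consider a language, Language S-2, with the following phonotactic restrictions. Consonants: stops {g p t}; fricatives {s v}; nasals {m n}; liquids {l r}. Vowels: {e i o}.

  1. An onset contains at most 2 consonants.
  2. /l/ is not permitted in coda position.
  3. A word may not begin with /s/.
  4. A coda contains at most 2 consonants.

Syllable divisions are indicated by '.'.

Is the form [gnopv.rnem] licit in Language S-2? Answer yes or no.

[gnopv.rnem] — σ1 onset /gn/ (2C), coda /pv/ (2C) ok; σ2 onset /rn/ (2C), coda /m/ ok → licit

yes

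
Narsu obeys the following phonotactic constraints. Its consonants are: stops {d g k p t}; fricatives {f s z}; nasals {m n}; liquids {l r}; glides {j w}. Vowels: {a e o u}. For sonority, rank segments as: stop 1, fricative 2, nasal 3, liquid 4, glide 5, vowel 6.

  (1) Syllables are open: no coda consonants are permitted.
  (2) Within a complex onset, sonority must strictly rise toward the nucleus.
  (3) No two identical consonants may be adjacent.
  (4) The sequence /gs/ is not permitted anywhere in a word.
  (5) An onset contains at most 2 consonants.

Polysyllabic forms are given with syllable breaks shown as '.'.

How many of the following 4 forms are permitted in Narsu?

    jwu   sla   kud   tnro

1

jwu — violates constraint 2: syllable 1 onset /jw/: /j/ (glide, 5) → /w/ (glide, 5) does not rise → not permitted
sla — σ1 onset /sl/ (2→4 rises), coda /∅/ ok → permitted
kud — violates constraint 1: syllable 1 coda /d/ has 1 consonant (> 0) → not permitted
tnro — violates constraint 5: syllable 1 onset /tnr/ has 3 consonants (> 2) → not permitted
Permitted: sla → 1.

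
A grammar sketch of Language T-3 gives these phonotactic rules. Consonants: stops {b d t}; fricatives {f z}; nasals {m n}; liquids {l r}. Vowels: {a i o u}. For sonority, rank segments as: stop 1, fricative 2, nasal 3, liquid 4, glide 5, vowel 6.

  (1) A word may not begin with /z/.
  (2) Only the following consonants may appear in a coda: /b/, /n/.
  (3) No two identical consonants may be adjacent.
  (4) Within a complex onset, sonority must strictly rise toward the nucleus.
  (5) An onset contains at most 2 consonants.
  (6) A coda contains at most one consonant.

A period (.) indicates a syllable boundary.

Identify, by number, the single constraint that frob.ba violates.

frob.ba: adjacent identical consonants /bb/.
This is a violation of constraint 3: "No two identical consonants may be adjacent."
The remaining constraints (1, 2, 4, 5, 6) are satisfied.

3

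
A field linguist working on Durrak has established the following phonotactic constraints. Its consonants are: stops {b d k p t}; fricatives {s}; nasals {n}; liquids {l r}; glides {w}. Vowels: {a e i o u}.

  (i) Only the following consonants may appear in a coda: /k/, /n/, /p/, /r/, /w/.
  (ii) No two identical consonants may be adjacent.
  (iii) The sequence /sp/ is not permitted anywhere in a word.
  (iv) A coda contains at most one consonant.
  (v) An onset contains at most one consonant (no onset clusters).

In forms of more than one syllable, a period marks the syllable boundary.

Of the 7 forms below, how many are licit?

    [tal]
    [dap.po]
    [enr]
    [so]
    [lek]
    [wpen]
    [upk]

[tal] — violates constraint (i): syllable 1 coda contains /l/, which is not a licensed coda consonant → illicit
[dap.po] — violates constraint (ii): adjacent identical consonants /pp/ → illicit
[enr] — violates constraint (iv): syllable 1 coda /nr/ has 2 consonants (> 1) → illicit
[so] — σ1 onset /s/, coda /∅/ ok → licit
[lek] — σ1 onset /l/, coda /k/ ok → licit
[wpen] — violates constraint (v): syllable 1 onset /wp/ has 2 consonants (> 1) → illicit
[upk] — violates constraint (iv): syllable 1 coda /pk/ has 2 consonants (> 1) → illicit
Licit: [so], [lek] → 2.

2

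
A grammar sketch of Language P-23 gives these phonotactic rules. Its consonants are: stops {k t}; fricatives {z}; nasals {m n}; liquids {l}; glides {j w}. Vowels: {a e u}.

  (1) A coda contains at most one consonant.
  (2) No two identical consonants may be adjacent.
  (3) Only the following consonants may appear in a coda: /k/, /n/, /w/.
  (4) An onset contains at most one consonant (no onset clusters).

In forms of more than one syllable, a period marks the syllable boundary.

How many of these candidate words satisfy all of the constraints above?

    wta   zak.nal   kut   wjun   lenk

wta — violates constraint 4: syllable 1 onset /wt/ has 2 consonants (> 1) → ill-formed
zak.nal — violates constraint 3: syllable 2 coda contains /l/, which is not a licensed coda consonant → ill-formed
kut — violates constraint 3: syllable 1 coda contains /t/, which is not a licensed coda consonant → ill-formed
wjun — violates constraint 4: syllable 1 onset /wj/ has 2 consonants (> 1) → ill-formed
lenk — violates constraint 1: syllable 1 coda /nk/ has 2 consonants (> 1) → ill-formed
No form is well-formed → 0.

0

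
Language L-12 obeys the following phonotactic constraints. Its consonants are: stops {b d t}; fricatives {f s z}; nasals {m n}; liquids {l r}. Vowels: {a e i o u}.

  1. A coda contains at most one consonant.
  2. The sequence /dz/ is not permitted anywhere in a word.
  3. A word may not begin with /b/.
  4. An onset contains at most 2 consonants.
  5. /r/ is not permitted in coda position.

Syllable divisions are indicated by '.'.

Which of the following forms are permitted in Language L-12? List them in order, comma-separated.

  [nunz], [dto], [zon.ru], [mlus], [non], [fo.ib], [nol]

[dto], [zon.ru], [mlus], [non], [fo.ib], [nol]

[nunz] — violates constraint 1: syllable 1 coda /nz/ has 2 consonants (> 1) → not permitted
[dto] — σ1 onset /dt/ (2C), coda /∅/ ok → permitted
[zon.ru] — σ1 onset /z/, coda /n/ ok; σ2 onset /r/, coda /∅/ ok → permitted
[mlus] — σ1 onset /ml/ (2C), coda /s/ ok → permitted
[non] — σ1 onset /n/, coda /n/ ok → permitted
[fo.ib] — σ1 onset /f/, coda /∅/ ok; σ2 onset /∅/, coda /b/ ok → permitted
[nol] — σ1 onset /n/, coda /l/ ok → permitted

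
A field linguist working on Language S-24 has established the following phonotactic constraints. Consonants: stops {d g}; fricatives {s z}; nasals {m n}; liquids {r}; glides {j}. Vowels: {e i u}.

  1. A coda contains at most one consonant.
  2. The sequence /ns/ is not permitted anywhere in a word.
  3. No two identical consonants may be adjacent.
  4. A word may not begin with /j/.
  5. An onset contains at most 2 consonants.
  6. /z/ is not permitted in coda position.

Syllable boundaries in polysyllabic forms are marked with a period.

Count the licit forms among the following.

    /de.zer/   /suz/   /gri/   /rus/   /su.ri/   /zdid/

/de.zer/ — σ1 onset /d/, coda /∅/ ok; σ2 onset /z/, coda /r/ ok → licit
/suz/ — violates constraint 6: syllable 1 coda contains /z/ → illicit
/gri/ — σ1 onset /gr/ (2C), coda /∅/ ok → licit
/rus/ — σ1 onset /r/, coda /s/ ok → licit
/su.ri/ — σ1 onset /s/, coda /∅/ ok; σ2 onset /r/, coda /∅/ ok → licit
/zdid/ — σ1 onset /zd/ (2C), coda /d/ ok → licit
Licit: /de.zer/, /gri/, /rus/, /su.ri/, /zdid/ → 5.

5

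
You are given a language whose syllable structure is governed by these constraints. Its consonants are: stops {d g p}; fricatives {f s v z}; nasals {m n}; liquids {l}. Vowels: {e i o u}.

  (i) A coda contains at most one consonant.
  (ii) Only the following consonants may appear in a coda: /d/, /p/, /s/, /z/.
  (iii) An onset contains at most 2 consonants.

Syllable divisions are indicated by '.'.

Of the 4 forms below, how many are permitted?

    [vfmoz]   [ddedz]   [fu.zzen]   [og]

0

[vfmoz] — violates constraint (iii): syllable 1 onset /vfm/ has 3 consonants (> 2) → not permitted
[ddedz] — violates constraint (i): syllable 1 coda /dz/ has 2 consonants (> 1) → not permitted
[fu.zzen] — violates constraint (ii): syllable 2 coda contains /n/, which is not a licensed coda consonant → not permitted
[og] — violates constraint (ii): syllable 1 coda contains /g/, which is not a licensed coda consonant → not permitted
No form is permitted → 0.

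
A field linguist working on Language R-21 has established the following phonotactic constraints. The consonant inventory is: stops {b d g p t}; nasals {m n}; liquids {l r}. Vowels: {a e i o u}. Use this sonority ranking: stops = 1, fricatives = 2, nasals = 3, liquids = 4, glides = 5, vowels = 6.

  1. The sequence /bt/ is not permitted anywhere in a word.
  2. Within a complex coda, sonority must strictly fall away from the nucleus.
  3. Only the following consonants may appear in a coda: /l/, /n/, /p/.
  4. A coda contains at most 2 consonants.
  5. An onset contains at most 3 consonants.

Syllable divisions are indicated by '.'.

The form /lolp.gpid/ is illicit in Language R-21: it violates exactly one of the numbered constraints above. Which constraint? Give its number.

3

/lolp.gpid/: syllable 2 coda contains /d/, which is not a licensed coda consonant.
This is a violation of constraint 3: "Only the following consonants may appear in a coda: /l/, /n/, /p/."
The remaining constraints (1, 2, 4, 5) are satisfied.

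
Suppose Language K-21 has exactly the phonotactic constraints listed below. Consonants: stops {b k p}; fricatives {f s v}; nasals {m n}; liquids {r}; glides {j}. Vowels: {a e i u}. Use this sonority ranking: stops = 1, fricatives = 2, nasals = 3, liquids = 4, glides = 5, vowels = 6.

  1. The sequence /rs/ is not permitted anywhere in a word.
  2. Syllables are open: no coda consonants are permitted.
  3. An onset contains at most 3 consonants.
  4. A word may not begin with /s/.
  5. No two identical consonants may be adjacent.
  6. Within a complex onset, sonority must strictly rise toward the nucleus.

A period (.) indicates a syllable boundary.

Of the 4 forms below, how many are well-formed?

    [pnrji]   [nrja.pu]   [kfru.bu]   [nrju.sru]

3

[pnrji] — violates constraint 3: syllable 1 onset /pnrj/ has 4 consonants (> 3) → ill-formed
[nrja.pu] — σ1 onset /nrj/ (3→4→5 rises), coda /∅/ ok; σ2 onset /p/, coda /∅/ ok → well-formed
[kfru.bu] — σ1 onset /kfr/ (1→2→4 rises), coda /∅/ ok; σ2 onset /b/, coda /∅/ ok → well-formed
[nrju.sru] — σ1 onset /nrj/ (3→4→5 rises), coda /∅/ ok; σ2 onset /sr/ (2→4 rises), coda /∅/ ok → well-formed
Well-formed: [nrja.pu], [kfru.bu], [nrju.sru] → 3.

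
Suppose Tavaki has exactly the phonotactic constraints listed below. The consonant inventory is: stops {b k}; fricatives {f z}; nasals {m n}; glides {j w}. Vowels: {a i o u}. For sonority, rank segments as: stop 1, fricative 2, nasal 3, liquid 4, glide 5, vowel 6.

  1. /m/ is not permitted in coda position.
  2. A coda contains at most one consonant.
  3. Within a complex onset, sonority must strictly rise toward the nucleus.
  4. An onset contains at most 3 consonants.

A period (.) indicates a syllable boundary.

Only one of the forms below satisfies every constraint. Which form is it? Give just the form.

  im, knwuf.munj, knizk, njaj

im — violates constraint 1: syllable 1 coda contains /m/ → not permitted
knwuf.munj — violates constraint 2: syllable 2 coda /nj/ has 2 consonants (> 1) → not permitted
knizk — violates constraint 2: syllable 1 coda /zk/ has 2 consonants (> 1) → not permitted
njaj — σ1 onset /nj/ (3→5 rises), coda /j/ ok → permitted

njaj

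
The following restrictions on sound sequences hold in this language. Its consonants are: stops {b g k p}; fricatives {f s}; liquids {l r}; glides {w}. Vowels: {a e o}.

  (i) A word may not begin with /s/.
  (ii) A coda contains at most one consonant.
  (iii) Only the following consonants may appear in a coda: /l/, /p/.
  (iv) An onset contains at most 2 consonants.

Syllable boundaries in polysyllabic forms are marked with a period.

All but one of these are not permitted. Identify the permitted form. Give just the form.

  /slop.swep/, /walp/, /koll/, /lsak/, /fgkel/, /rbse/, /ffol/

/ffol/

/slop.swep/ — violates constraint (i): word begins with /s/ → not permitted
/walp/ — violates constraint (ii): syllable 1 coda /lp/ has 2 consonants (> 1) → not permitted
/koll/ — violates constraint (ii): syllable 1 coda /ll/ has 2 consonants (> 1) → not permitted
/lsak/ — violates constraint (iii): syllable 1 coda contains /k/, which is not a licensed coda consonant → not permitted
/fgkel/ — violates constraint (iv): syllable 1 onset /fgk/ has 3 consonants (> 2) → not permitted
/rbse/ — violates constraint (iv): syllable 1 onset /rbs/ has 3 consonants (> 2) → not permitted
/ffol/ — σ1 onset /ff/ (2C), coda /l/ ok → permitted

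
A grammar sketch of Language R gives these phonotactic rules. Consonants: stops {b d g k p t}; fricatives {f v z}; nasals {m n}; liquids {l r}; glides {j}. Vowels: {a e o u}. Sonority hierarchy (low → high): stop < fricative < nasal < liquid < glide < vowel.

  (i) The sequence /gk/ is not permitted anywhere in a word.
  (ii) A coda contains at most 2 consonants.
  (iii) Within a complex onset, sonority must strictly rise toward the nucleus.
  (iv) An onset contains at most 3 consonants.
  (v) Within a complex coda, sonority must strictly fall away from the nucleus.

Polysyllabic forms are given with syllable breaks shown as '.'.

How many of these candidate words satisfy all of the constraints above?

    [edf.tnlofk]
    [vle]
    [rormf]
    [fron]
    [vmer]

[edf.tnlofk] — violates constraint (v): syllable 1 coda /df/: /d/ (stop, 1) → /f/ (fricative, 2) does not fall → ill-formed
[vle] — σ1 onset /vl/ (2→4 rises), coda /∅/ ok → well-formed
[rormf] — violates constraint (ii): syllable 1 coda /rmf/ has 3 consonants (> 2) → ill-formed
[fron] — σ1 onset /fr/ (2→4 rises), coda /n/ ok → well-formed
[vmer] — σ1 onset /vm/ (2→3 rises), coda /r/ ok → well-formed
Well-formed: [vle], [fron], [vmer] → 3.

3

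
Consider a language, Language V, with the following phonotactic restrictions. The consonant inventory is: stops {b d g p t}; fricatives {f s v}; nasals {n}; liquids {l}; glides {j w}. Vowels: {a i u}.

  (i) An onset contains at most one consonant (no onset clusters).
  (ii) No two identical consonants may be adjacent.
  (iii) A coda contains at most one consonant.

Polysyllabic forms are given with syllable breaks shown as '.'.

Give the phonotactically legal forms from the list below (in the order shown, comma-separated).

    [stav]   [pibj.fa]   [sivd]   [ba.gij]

[ba.gij]

[stav] — violates constraint (i): syllable 1 onset /st/ has 2 consonants (> 1) → phonotactically illegal
[pibj.fa] — violates constraint (iii): syllable 1 coda /bj/ has 2 consonants (> 1) → phonotactically illegal
[sivd] — violates constraint (iii): syllable 1 coda /vd/ has 2 consonants (> 1) → phonotactically illegal
[ba.gij] — σ1 onset /b/, coda /∅/ ok; σ2 onset /g/, coda /j/ ok → phonotactically legal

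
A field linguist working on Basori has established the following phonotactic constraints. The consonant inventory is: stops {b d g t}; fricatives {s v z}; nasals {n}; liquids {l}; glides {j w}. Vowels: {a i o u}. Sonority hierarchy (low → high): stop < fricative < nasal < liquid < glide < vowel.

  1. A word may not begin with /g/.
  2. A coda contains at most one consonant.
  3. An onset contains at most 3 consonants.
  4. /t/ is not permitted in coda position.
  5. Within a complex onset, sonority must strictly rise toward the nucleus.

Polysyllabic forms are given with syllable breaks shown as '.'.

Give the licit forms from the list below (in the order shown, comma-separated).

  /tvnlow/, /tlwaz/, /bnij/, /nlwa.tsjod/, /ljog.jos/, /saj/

/tvnlow/ — violates constraint 3: syllable 1 onset /tvnl/ has 4 consonants (> 3) → illicit
/tlwaz/ — σ1 onset /tlw/ (1→4→5 rises), coda /z/ ok → licit
/bnij/ — σ1 onset /bn/ (1→3 rises), coda /j/ ok → licit
/nlwa.tsjod/ — σ1 onset /nlw/ (3→4→5 rises), coda /∅/ ok; σ2 onset /tsj/ (1→2→5 rises), coda /d/ ok → licit
/ljog.jos/ — σ1 onset /lj/ (4→5 rises), coda /g/ ok; σ2 onset /j/, coda /s/ ok → licit
/saj/ — σ1 onset /s/, coda /j/ ok → licit

/tlwaz/, /bnij/, /nlwa.tsjod/, /ljog.jos/, /saj/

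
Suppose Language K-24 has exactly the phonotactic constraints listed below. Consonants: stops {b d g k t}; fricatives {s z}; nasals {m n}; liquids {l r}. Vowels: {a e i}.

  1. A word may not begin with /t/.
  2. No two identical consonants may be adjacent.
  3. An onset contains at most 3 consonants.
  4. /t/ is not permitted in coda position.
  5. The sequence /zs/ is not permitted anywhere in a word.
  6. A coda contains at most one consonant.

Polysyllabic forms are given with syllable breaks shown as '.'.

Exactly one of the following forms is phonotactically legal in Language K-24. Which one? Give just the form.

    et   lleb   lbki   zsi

lbki

et — violates constraint 4: syllable 1 coda contains /t/ → phonotactically illegal
lleb — violates constraint 2: adjacent identical consonants /ll/ → phonotactically illegal
lbki — σ1 onset /lbk/ (3C), coda /∅/ ok → phonotactically legal
zsi — violates constraint 5: contains banned sequence /zs/ → phonotactically illegal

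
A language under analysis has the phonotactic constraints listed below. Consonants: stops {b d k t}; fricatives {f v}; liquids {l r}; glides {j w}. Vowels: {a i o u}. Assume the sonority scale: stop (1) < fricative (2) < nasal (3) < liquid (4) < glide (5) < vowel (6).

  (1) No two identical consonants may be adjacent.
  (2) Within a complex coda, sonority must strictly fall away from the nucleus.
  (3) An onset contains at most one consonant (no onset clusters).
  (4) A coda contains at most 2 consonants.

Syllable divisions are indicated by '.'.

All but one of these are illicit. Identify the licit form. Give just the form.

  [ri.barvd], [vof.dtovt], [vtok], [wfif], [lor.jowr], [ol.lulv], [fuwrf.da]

[ri.barvd] — violates constraint 4: syllable 2 coda /rvd/ has 3 consonants (> 2) → illicit
[vof.dtovt] — violates constraint 3: syllable 2 onset /dt/ has 2 consonants (> 1) → illicit
[vtok] — violates constraint 3: syllable 1 onset /vt/ has 2 consonants (> 1) → illicit
[wfif] — violates constraint 3: syllable 1 onset /wf/ has 2 consonants (> 1) → illicit
[lor.jowr] — σ1 onset /l/, coda /r/ ok; σ2 onset /j/, coda /wr/ (5→4 falls) ok → licit
[ol.lulv] — violates constraint 1: adjacent identical consonants /ll/ → illicit
[fuwrf.da] — violates constraint 4: syllable 1 coda /wrf/ has 3 consonants (> 2) → illicit

[lor.jowr]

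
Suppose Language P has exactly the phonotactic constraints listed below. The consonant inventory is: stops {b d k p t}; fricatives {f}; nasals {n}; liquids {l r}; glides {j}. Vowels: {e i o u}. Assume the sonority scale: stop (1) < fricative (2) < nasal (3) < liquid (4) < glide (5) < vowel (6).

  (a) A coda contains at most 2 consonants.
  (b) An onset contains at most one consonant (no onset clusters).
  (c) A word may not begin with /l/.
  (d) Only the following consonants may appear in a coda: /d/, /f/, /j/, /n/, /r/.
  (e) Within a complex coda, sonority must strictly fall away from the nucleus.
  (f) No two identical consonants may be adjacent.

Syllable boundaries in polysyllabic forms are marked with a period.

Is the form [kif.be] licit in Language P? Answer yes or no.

[kif.be] — σ1 onset /k/, coda /f/ ok; σ2 onset /b/, coda /∅/ ok → licit

yes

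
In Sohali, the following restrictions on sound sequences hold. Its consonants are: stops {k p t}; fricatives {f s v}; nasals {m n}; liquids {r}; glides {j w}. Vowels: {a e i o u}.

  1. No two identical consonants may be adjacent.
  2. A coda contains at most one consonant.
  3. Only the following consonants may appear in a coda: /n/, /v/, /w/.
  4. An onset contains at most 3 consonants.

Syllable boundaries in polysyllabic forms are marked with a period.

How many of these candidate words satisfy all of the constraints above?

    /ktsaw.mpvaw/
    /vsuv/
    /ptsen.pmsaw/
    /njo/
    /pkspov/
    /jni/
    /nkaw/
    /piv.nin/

7

/ktsaw.mpvaw/ — σ1 onset /kts/ (3C), coda /w/ ok; σ2 onset /mpv/ (3C), coda /w/ ok → licit
/vsuv/ — σ1 onset /vs/ (2C), coda /v/ ok → licit
/ptsen.pmsaw/ — σ1 onset /pts/ (3C), coda /n/ ok; σ2 onset /pms/ (3C), coda /w/ ok → licit
/njo/ — σ1 onset /nj/ (2C), coda /∅/ ok → licit
/pkspov/ — violates constraint 4: syllable 1 onset /pksp/ has 4 consonants (> 3) → illicit
/jni/ — σ1 onset /jn/ (2C), coda /∅/ ok → licit
/nkaw/ — σ1 onset /nk/ (2C), coda /w/ ok → licit
/piv.nin/ — σ1 onset /p/, coda /v/ ok; σ2 onset /n/, coda /n/ ok → licit
Licit: /ktsaw.mpvaw/, /vsuv/, /ptsen.pmsaw/, /njo/, /jni/, /nkaw/, /piv.nin/ → 7.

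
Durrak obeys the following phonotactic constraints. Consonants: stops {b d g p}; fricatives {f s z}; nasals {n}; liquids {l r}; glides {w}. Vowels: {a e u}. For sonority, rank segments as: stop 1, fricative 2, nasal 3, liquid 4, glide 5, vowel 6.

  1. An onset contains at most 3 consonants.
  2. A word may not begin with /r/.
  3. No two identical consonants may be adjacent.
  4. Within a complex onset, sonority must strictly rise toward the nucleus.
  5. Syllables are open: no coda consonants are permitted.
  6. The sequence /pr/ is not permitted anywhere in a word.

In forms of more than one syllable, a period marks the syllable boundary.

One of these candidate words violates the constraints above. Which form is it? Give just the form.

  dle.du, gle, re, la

re

dle.du — σ1 onset /dl/ (1→4 rises), coda /∅/ ok; σ2 onset /d/, coda /∅/ ok → well-formed
gle — σ1 onset /gl/ (1→4 rises), coda /∅/ ok → well-formed
re — violates constraint 2: word begins with /r/ → ill-formed
la — σ1 onset /l/, coda /∅/ ok → well-formed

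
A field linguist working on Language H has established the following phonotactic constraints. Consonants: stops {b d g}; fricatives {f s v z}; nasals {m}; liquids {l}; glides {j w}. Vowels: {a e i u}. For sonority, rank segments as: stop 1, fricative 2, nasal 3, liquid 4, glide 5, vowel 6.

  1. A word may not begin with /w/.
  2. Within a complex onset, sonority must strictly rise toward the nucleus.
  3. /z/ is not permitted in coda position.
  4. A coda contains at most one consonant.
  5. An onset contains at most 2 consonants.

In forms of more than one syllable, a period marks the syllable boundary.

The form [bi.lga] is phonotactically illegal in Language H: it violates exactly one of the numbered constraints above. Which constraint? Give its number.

2

[bi.lga]: syllable 2 onset /lg/: /l/ (liquid, 4) → /g/ (stop, 1) does not rise.
This is a violation of constraint 2: "Within a complex onset, sonority must strictly rise toward the nucleus."
The remaining constraints (1, 3, 4, 5) are satisfied.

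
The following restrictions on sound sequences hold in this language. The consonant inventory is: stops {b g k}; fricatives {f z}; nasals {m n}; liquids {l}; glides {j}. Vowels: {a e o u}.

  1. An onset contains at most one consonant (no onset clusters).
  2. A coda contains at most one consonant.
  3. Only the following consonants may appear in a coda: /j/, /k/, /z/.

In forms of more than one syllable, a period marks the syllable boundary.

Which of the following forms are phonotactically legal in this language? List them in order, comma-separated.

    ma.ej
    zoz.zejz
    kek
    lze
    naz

ma.ej, kek, naz

ma.ej — σ1 onset /m/, coda /∅/ ok; σ2 onset /∅/, coda /j/ ok → phonotactically legal
zoz.zejz — violates constraint 2: syllable 2 coda /jz/ has 2 consonants (> 1) → phonotactically illegal
kek — σ1 onset /k/, coda /k/ ok → phonotactically legal
lze — violates constraint 1: syllable 1 onset /lz/ has 2 consonants (> 1) → phonotactically illegal
naz — σ1 onset /n/, coda /z/ ok → phonotactically legal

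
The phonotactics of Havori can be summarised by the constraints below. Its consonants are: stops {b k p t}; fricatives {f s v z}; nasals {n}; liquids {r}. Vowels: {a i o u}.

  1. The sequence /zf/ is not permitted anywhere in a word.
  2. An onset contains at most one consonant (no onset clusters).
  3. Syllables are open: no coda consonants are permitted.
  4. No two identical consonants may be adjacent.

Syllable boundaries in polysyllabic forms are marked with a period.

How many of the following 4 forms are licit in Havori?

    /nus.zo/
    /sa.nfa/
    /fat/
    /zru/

/nus.zo/ — violates constraint 3: syllable 1 coda /s/ has 1 consonant (> 0) → illicit
/sa.nfa/ — violates constraint 2: syllable 2 onset /nf/ has 2 consonants (> 1) → illicit
/fat/ — violates constraint 3: syllable 1 coda /t/ has 1 consonant (> 0) → illicit
/zru/ — violates constraint 2: syllable 1 onset /zr/ has 2 consonants (> 1) → illicit
No form is licit → 0.

0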